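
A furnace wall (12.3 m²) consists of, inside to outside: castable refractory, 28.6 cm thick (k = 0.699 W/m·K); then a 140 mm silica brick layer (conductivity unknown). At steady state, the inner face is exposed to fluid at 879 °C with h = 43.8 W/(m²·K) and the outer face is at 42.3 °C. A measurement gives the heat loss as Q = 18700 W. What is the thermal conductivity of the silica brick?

ΣR = ΔT/Q = |879 − 42.3|/18700 = 0.04474 K/W
Known resistances:
  R_conv,in = 1/(hA) = 1/(43.8·12.3) = 0.001856 K/W
  R_castable refractory = L/(kA) = 0.286/(0.699·12.3) = 0.03326 K/W
R_silica brick = ΣR − ΣR_known = 0.04474 − 0.03512 = 0.009620 K/W
L/(kA) = 0.009620 ⇒ k = 0.140/(0.009620·12.3) = 1.18 W/m·K

k = 1.18 W/m·K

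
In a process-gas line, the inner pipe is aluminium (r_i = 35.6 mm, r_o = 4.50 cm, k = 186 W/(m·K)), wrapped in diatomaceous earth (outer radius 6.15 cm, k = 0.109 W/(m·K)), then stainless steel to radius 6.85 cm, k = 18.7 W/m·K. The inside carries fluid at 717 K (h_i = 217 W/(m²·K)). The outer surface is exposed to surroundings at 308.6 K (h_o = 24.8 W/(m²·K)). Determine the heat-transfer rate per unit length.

Resistance network (inner→outer):
  R'_conv,in = 1/(2πr h) = 1/(2π·0.0356·217) = 0.02060 m·K/W
  R'_aluminium = ln(0.0450/0.0356)/(2πk) = 0.2343/(2π·186) = 2.005×10^-4 m·K/W
  R'_diatomaceous earth = ln(0.0615/0.0450)/(2πk) = 0.3124/(2π·0.109) = 0.4561 m·K/W
  R'_stainless steel = ln(0.0685/0.0615)/(2πk) = 0.1078/(2π·18.7) = 9.175×10^-4 m·K/W
  R'_conv,out = 1/(2πr h) = 1/(2π·0.0685·24.8) = 0.09369 m·K/W
ΣR = 0.02060 + 2.005×10^-4 + 0.4561 + 9.175×10^-4 + 0.09369 = 0.5715 m·K/W
Q' = ΔT/ΣR = (717 K − 308.6 K)/0.5715 = 715 W/m

Q' = 715 W/m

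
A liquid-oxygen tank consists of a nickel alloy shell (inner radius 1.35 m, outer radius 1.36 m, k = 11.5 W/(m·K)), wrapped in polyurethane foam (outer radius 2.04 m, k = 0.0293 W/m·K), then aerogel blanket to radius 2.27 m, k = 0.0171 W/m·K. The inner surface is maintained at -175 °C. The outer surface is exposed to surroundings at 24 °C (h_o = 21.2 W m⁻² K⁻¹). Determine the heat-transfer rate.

Q = 222 W

Resistance network (inner→outer):
  R_nickel alloy = (1/1.35 − 1/1.36)/(4πk) = 0.005447/(4π·11.5) = 3.769×10^-5 K/W
  R_polyurethane foam = (1/1.36 − 1/2.04)/(4πk) = 0.2451/(4π·0.0293) = 0.6657 K/W
  R_aerogel blanket = (1/2.04 − 1/2.27)/(4πk) = 0.04967/(4π·0.0171) = 0.2311 K/W
  R_conv,out = 1/(4πr²h) = 1/(4π·2.27²·21.2) = 7.285×10^-4 K/W
ΣR = 3.769×10^-5 + 0.6657 + 0.2311 + 7.285×10^-4 = 0.8976 K/W
Q = ΔT/ΣR = (-175 °C − 24 °C)/0.8976 = -222 W
(Negative Q ⇒ heat flows inward; heat gain = 222 W.)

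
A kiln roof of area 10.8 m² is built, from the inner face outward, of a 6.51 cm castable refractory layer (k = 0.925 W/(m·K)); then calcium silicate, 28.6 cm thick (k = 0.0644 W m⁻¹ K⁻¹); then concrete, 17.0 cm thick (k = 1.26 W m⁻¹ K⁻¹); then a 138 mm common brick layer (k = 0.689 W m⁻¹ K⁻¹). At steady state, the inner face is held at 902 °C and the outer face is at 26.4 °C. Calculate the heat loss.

Q = 1950 W

Resistance network (inner→outer):
  R_castable refractory = L/(kA) = 0.0651/(0.925·10.8) = 0.006517 K/W
  R_calcium silicate = L/(kA) = 0.286/(0.0644·10.8) = 0.4112 K/W
  R_concrete = L/(kA) = 0.170/(1.26·10.8) = 0.01249 K/W
  R_common brick = L/(kA) = 0.138/(0.689·10.8) = 0.01855 K/W
ΣR = 0.006517 + 0.4112 + 0.01249 + 0.01855 = 0.4488 K/W
Q = ΔT/ΣR = (902 °C − 26.4 °C)/0.4488 = 1950 W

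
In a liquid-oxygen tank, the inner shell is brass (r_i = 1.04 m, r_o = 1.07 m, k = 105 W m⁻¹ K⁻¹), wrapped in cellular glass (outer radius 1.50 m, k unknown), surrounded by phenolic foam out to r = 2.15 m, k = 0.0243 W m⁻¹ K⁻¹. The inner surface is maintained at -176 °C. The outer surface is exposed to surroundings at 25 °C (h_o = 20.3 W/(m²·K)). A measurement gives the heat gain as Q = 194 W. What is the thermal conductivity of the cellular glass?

ΣR = ΔT/Q = |-176 − 25|/194 = 1.036 K/W
Known resistances:
  R_brass = (1/1.04 − 1/1.07)/(4πk) = 0.02696/(4π·105) = 2.043×10^-5 K/W
  R_phenolic foam = (1/1.50 − 1/2.15)/(4πk) = 0.2016/(4π·0.0243) = 0.6600 K/W
  R_conv,out = 1/(4πr²h) = 1/(4π·2.15²·20.3) = 8.480×10^-4 K/W
R_cellular glass = ΣR − ΣR_known = 1.036 − 0.6609 = 0.3751 K/W
(1/r₁−1/r₂)/(4πk) = 0.3751 ⇒ k = 0.2679/(4π·0.3751) = 0.0568 W/m·K

k = 0.0568 W/m·K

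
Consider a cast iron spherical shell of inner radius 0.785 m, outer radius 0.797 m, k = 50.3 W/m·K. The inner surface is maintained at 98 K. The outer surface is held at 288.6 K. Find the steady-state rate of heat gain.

Q = 6.28×10^6 W

Q = 4πk·ΔT/(1/r₁ − 1/r₂) = 4π × 50.3 × 190.6 / (1/0.785 − 1/0.797) = 6.28×10^6 W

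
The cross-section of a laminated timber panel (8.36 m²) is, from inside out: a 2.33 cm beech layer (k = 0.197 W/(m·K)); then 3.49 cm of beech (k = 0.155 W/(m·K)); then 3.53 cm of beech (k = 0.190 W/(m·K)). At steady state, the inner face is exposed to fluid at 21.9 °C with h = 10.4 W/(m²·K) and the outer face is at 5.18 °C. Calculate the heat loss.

Q = 224 W

Resistance network (inner→outer):
  R_conv,in = 1/(hA) = 1/(10.4·8.36) = 0.01150 K/W
  R_beech = L/(kA) = 0.0233/(0.197·8.36) = 0.01415 K/W
  R_beech = L/(kA) = 0.0349/(0.155·8.36) = 0.02693 K/W
  R_beech = L/(kA) = 0.0353/(0.190·8.36) = 0.02222 K/W
ΣR = 0.01150 + 0.01415 + 0.02693 + 0.02222 = 0.07480 K/W
Q = ΔT/ΣR = (21.9 °C − 5.18 °C)/0.07480 = 224 W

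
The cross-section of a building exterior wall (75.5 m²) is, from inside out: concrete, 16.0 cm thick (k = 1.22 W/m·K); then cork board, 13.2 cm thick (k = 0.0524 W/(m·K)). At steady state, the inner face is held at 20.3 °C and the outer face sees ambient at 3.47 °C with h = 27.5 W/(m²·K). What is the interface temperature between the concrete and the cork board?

Resistance network (inner→outer):
  R_concrete = L/(kA) = 0.160/(1.22·75.5) = 0.001737 K/W
  R_cork board = L/(kA) = 0.132/(0.0524·75.5) = 0.03337 K/W
  R_conv,out = 1/(hA) = 1/(27.5·75.5) = 4.816×10^-4 K/W
ΣR = 0.001737 + 0.03337 + 4.816×10^-4 = 0.03559 K/W
Q = ΔT/ΣR = (20.3 °C − 3.47 °C)/0.03559 = 472.9 W
From the inner boundary to the concrete/cork board interface, ΣR_partial = 0.001737 K/W.
T_interface = T_in − Q·ΣR_partial = 20.3 °C − (472.9)(0.001737) = 19.5 °C

T = 19.5 °C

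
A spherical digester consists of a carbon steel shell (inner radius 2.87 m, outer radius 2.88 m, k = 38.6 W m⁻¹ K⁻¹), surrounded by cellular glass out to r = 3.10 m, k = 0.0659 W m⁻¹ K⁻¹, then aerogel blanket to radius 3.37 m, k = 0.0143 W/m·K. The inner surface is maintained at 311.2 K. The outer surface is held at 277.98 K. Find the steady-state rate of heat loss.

Q = 191 W

Treat each layer as a resistance in series:
  R_carbon steel = (1/2.87 − 1/2.88)/(4πk) = 0.001210/(4π·38.6) = 2.494×10^-6 K/W
  R_cellular glass = (1/2.88 − 1/3.10)/(4πk) = 0.02464/(4π·0.0659) = 0.02976 K/W
  R_aerogel blanket = (1/3.10 − 1/3.37)/(4πk) = 0.02584/(4π·0.0143) = 0.1438 K/W
ΣR = 2.494×10^-6 + 0.02976 + 0.1438 = 0.1736 K/W
Q = ΔT/ΣR = (311.2 K − 277.98 K)/0.1736 = 191 W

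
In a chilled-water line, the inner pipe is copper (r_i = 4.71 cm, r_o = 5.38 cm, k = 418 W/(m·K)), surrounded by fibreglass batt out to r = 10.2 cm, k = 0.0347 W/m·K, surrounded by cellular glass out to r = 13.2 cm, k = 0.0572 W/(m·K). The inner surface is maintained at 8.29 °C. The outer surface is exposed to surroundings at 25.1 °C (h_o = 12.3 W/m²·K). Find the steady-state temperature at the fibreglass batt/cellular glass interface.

T = 21.4 °C

Resistance network (inner→outer):
  R'_copper = ln(0.0538/0.0471)/(2πk) = 0.1330/(2π·418) = 5.064×10^-5 m·K/W
  R'_fibreglass batt = ln(0.102/0.0538)/(2πk) = 0.6397/(2π·0.0347) = 2.934 m·K/W
  R'_cellular glass = ln(0.132/0.102)/(2πk) = 0.2578/(2π·0.0572) = 0.7174 m·K/W
  R'_conv,out = 1/(2πr h) = 1/(2π·0.132·12.3) = 0.09803 m·K/W
ΣR = 5.064×10^-5 + 2.934 + 0.7174 + 0.09803 = 3.749 m·K/W
Q' = ΔT/ΣR = (8.29 °C − 25.1 °C)/3.749 = -4.484 W/m
From the inner boundary to the fibreglass batt/cellular glass interface, ΣR_partial = 2.934 m·K/W.
T_interface = T_in − Q'·ΣR_partial = 8.29 °C − (-4.484)(2.934) = 21.4 °C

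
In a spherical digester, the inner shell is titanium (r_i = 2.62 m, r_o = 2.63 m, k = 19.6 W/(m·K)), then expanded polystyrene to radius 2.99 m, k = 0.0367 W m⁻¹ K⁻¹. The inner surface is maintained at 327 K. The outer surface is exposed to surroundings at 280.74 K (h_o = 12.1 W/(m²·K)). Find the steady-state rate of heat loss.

Q = 463 W

Resistance network (inner→outer):
  R_titanium = (1/2.62 − 1/2.63)/(4πk) = 0.001451/(4π·19.6) = 5.892×10^-6 K/W
  R_expanded polystyrene = (1/2.63 − 1/2.99)/(4πk) = 0.04578/(4π·0.0367) = 0.09927 K/W
  R_conv,out = 1/(4πr²h) = 1/(4π·2.99²·12.1) = 7.356×10^-4 K/W
ΣR = 5.892×10^-6 + 0.09927 + 7.356×10^-4 = 0.1000 K/W
Q = ΔT/ΣR = (327 K − 280.74 K)/0.1000 = 463 W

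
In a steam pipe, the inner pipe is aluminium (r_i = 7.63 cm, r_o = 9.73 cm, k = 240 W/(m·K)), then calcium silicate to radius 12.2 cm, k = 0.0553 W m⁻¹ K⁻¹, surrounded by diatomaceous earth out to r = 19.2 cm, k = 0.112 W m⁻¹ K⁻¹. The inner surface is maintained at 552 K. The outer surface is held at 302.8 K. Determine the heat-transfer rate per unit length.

Treat each layer as a resistance in series:
  R'_aluminium = ln(0.0973/0.0763)/(2πk) = 0.2431/(2π·240) = 1.612×10^-4 m·K/W
  R'_calcium silicate = ln(0.122/0.0973)/(2πk) = 0.2262/(2π·0.0553) = 0.6511 m·K/W
  R'_diatomaceous earth = ln(0.192/0.122)/(2πk) = 0.4535/(2π·0.112) = 0.6444 m·K/W
ΣR = 1.612×10^-4 + 0.6511 + 0.6444 = 1.296 m·K/W
Q' = ΔT/ΣR = (552 K − 302.8 K)/1.296 = 192 W/m

Q' = 192 W/m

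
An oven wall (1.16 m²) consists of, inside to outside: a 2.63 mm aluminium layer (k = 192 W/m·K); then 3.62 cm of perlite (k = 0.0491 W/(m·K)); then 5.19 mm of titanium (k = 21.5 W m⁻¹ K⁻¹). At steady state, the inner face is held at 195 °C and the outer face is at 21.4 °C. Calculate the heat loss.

Treat each layer as a resistance in series:
  R_aluminium = L/(kA) = 0.00263/(192·1.16) = 1.181×10^-5 K/W
  R_perlite = L/(kA) = 0.0362/(0.0491·1.16) = 0.6356 K/W
  R_titanium = L/(kA) = 0.00519/(21.5·1.16) = 2.081×10^-4 K/W
ΣR = 1.181×10^-5 + 0.6356 + 2.081×10^-4 = 0.6358 K/W
Q = ΔT/ΣR = (195 °C − 21.4 °C)/0.6358 = 273 W

Q = 273 W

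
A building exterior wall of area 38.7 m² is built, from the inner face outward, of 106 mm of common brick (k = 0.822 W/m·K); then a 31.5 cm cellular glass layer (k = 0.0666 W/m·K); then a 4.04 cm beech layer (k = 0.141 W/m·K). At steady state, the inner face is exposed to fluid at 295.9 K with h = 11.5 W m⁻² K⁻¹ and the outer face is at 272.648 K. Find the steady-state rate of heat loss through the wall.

Q = 172 W

Series thermal resistances, inner to outer:
  R_conv,in = 1/(hA) = 1/(11.5·38.7) = 0.002247 K/W
  R_common brick = L/(kA) = 0.106/(0.822·38.7) = 0.003332 K/W
  R_cellular glass = L/(kA) = 0.315/(0.0666·38.7) = 0.1222 K/W
  R_beech = L/(kA) = 0.0404/(0.141·38.7) = 0.007404 K/W
ΣR = 0.002247 + 0.003332 + 0.1222 + 0.007404 = 0.1352 K/W
Q = ΔT/ΣR = (295.9 K − 272.648 K)/0.1352 = 172 W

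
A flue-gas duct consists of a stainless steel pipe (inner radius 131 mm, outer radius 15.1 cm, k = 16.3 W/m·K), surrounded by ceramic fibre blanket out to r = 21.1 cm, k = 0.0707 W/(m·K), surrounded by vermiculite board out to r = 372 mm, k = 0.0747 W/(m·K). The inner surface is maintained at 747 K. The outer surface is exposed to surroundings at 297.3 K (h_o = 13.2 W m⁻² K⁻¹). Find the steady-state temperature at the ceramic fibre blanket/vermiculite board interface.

Series thermal resistances, inner to outer:
  R'_stainless steel = ln(0.151/0.131)/(2πk) = 0.1421/(2π·16.3) = 0.001387 m·K/W
  R'_ceramic fibre blanket = ln(0.211/0.151)/(2πk) = 0.3346/(2π·0.0707) = 0.7532 m·K/W
  R'_vermiculite board = ln(0.372/0.211)/(2πk) = 0.5670/(2π·0.0747) = 1.208 m·K/W
  R'_conv,out = 1/(2πr h) = 1/(2π·0.372·13.2) = 0.03241 m·K/W
ΣR = 0.001387 + 0.7532 + 1.208 + 0.03241 = 1.995 m·K/W
Q' = ΔT/ΣR = (747 K − 297.3 K)/1.995 = 225.4 W/m
From the inner boundary to the ceramic fibre blanket/vermiculite board interface, ΣR_partial = 0.7546 m·K/W.
T_interface = T_in − Q'·ΣR_partial = 747 K − (225.4)(0.7546) = 577 K

T = 577 K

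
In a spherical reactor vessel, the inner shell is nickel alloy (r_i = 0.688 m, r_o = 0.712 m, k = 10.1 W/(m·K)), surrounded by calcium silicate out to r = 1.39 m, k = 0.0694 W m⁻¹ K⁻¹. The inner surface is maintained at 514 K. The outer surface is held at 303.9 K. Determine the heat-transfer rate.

Q = 267 W

Series thermal resistances, inner to outer:
  R_nickel alloy = (1/0.688 − 1/0.712)/(4πk) = 0.04899/(4π·10.1) = 3.860×10^-4 K/W
  R_calcium silicate = (1/0.712 − 1/1.39)/(4πk) = 0.6851/(4π·0.0694) = 0.7855 K/W
ΣR = 3.860×10^-4 + 0.7855 = 0.7859 K/W
Q = ΔT/ΣR = (514 K − 303.9 K)/0.7859 = 267 W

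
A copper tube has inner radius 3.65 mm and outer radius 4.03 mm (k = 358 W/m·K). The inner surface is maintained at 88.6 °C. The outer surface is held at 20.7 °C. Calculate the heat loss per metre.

Q' = 1540 kW/m

Q' = 2πk·ΔT/ln(r₂/r₁) = 2π × 358 × 67.9 / ln(0.00403/0.00365) = 1.54×10^6 W/m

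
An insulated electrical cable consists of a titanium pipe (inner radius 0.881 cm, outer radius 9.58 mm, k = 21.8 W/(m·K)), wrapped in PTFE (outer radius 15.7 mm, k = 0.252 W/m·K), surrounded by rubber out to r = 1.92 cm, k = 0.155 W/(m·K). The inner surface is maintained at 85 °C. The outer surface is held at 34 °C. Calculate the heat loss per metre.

Q' = 98.2 W/m

Treat each layer as a resistance in series:
  R'_titanium = ln(0.00958/0.00881)/(2πk) = 0.08379/(2π·21.8) = 6.117×10^-4 m·K/W
  R'_PTFE = ln(0.0157/0.00958)/(2πk) = 0.4940/(2π·0.252) = 0.3120 m·K/W
  R'_rubber = ln(0.0192/0.0157)/(2πk) = 0.2012/(2π·0.155) = 0.2066 m·K/W
ΣR = 6.117×10^-4 + 0.3120 + 0.2066 = 0.5192 m·K/W
Q' = ΔT/ΣR = (85 °C − 34 °C)/0.5192 = 98.2 W/m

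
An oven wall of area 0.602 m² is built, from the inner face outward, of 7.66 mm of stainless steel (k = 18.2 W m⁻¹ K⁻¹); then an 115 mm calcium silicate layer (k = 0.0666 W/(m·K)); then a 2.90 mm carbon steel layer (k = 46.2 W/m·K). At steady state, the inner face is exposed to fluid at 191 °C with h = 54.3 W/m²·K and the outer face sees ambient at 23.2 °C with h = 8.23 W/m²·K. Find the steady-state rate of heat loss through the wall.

Q = 54.1 W

Series thermal resistances, inner to outer:
  R_conv,in = 1/(hA) = 1/(54.3·0.602) = 0.03059 K/W
  R_stainless steel = L/(kA) = 0.00766/(18.2·0.602) = 6.991×10^-4 K/W
  R_calcium silicate = L/(kA) = 0.115/(0.0666·0.602) = 2.868 K/W
  R_carbon steel = L/(kA) = 0.00290/(46.2·0.602) = 1.043×10^-4 K/W
  R_conv,out = 1/(hA) = 1/(8.23·0.602) = 0.2018 K/W
ΣR = 0.03059 + 6.991×10^-4 + 2.868 + 1.043×10^-4 + 0.2018 = 3.101 K/W
Q = ΔT/ΣR = (191 °C − 23.2 °C)/3.101 = 54.1 W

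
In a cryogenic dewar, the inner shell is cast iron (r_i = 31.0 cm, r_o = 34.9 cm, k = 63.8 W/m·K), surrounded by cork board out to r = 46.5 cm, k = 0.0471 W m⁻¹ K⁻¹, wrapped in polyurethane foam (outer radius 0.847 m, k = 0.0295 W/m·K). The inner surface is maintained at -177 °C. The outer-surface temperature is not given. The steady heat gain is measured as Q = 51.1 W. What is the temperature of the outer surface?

T_out = 18.4 °C

Sum the resistances:
  R_cast iron = (1/0.310 − 1/0.349)/(4πk) = 0.3605/(4π·63.8) = 4.496×10^-4 K/W
  R_cork board = (1/0.349 − 1/0.465)/(4πk) = 0.7148/(4π·0.0471) = 1.208 K/W
  R_polyurethane foam = (1/0.465 − 1/0.847)/(4πk) = 0.9699/(4π·0.0295) = 2.616 K/W
ΣR = 3.824 K/W
ΔT = Q·ΣR = 51.1 × 3.824 = 195.4 K
Heat flows inward, so T_out = T_in + ΔT = -177 + 195.4 = 18.4 °C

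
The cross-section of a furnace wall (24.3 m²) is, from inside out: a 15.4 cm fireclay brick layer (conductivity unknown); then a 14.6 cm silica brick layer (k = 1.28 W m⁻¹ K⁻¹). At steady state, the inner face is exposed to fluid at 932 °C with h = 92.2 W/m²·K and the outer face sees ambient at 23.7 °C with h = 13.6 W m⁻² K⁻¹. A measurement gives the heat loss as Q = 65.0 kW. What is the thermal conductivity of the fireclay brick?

ΣR = ΔT/Q = |932 − 23.7|/65000 = 0.01397 K/W
Known resistances:
  R_conv,in = 1/(hA) = 1/(92.2·24.3) = 4.463×10^-4 K/W
  R_silica brick = L/(kA) = 0.146/(1.28·24.3) = 0.004694 K/W
  R_conv,out = 1/(hA) = 1/(13.6·24.3) = 0.003026 K/W
R_fireclay brick = ΣR − ΣR_known = 0.01397 − 0.008166 = 0.005804 K/W
L/(kA) = 0.005804 ⇒ k = 0.154/(0.005804·24.3) = 1.09 W/m·K

k = 1.09 W/m·K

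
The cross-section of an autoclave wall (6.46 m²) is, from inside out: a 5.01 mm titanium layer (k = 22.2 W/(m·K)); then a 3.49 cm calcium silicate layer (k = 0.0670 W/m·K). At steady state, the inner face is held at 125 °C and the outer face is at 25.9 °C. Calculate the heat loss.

Q = 1230 W

Treat each layer as a resistance in series:
  R_titanium = L/(kA) = 0.00501/(22.2·6.46) = 3.493×10^-5 K/W
  R_calcium silicate = L/(kA) = 0.0349/(0.0670·6.46) = 0.08063 K/W
ΣR = 3.493×10^-5 + 0.08063 = 0.08066 K/W
Q = ΔT/ΣR = (125 °C − 25.9 °C)/0.08066 = 1230 W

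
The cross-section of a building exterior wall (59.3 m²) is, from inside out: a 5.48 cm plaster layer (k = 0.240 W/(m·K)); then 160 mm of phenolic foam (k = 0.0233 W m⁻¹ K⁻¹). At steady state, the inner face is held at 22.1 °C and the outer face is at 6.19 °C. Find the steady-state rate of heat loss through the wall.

Q = 133 W

Resistance network (inner→outer):
  R_plaster = L/(kA) = 0.0548/(0.240·59.3) = 0.003850 K/W
  R_phenolic foam = L/(kA) = 0.160/(0.0233·59.3) = 0.1158 K/W
ΣR = 0.003850 + 0.1158 = 0.1197 K/W
Q = ΔT/ΣR = (22.1 °C − 6.19 °C)/0.1197 = 133 W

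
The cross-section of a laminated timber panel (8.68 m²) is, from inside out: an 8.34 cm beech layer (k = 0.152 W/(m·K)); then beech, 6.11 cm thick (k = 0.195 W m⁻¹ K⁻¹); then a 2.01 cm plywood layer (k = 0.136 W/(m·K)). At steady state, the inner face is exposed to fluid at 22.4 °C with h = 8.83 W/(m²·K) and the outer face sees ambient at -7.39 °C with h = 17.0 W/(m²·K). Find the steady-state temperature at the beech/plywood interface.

T = -2.18 °C

Resistance network (inner→outer):
  R_conv,in = 1/(hA) = 1/(8.83·8.68) = 0.01305 K/W
  R_beech = L/(kA) = 0.0834/(0.152·8.68) = 0.06321 K/W
  R_beech = L/(kA) = 0.0611/(0.195·8.68) = 0.03610 K/W
  R_plywood = L/(kA) = 0.0201/(0.136·8.68) = 0.01703 K/W
  R_conv,out = 1/(hA) = 1/(17.0·8.68) = 0.006777 K/W
ΣR = 0.01305 + 0.06321 + 0.03610 + 0.01703 + 0.006777 = 0.1362 K/W
Q = ΔT/ΣR = (22.4 °C − -7.39 °C)/0.1362 = 218.7 W
From the inner boundary to the beech/plywood interface, ΣR_partial = 0.1124 K/W.
T_interface = T_in − Q·ΣR_partial = 22.4 °C − (218.7)(0.1124) = -2.18 °C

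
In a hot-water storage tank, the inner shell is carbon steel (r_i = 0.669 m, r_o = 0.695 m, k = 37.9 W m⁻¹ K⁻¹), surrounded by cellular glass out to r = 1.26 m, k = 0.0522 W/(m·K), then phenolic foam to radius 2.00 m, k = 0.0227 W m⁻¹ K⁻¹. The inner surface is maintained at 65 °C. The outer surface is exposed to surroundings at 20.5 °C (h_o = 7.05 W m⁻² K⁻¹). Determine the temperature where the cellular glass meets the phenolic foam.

T = 43.3 °C

Treat each layer as a resistance in series:
  R_carbon steel = (1/0.669 − 1/0.695)/(4πk) = 0.05592/(4π·37.9) = 1.174×10^-4 K/W
  R_cellular glass = (1/0.695 − 1/1.26)/(4πk) = 0.6452/(4π·0.0522) = 0.9836 K/W
  R_phenolic foam = (1/1.26 − 1/2.00)/(4πk) = 0.2937/(4π·0.0227) = 1.029 K/W
  R_conv,out = 1/(4πr²h) = 1/(4π·2.00²·7.05) = 0.002822 K/W
ΣR = 1.174×10^-4 + 0.9836 + 1.029 + 0.002822 = 2.016 K/W
Q = ΔT/ΣR = (65 °C − 20.5 °C)/2.016 = 22.07 W
From the inner boundary to the cellular glass/phenolic foam interface, ΣR_partial = 0.9837 K/W.
T_interface = T_in − Q·ΣR_partial = 65 °C − (22.07)(0.9837) = 43.3 °C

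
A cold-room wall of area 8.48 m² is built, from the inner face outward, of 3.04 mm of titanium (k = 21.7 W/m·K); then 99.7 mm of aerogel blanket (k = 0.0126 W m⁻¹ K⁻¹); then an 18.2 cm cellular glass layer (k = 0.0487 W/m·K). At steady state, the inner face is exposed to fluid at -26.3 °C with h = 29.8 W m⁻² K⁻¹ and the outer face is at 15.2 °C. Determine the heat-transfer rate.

Resistance network (inner→outer):
  R_conv,in = 1/(hA) = 1/(29.8·8.48) = 0.003957 K/W
  R_titanium = L/(kA) = 0.00304/(21.7·8.48) = 1.652×10^-5 K/W
  R_aerogel blanket = L/(kA) = 0.0997/(0.0126·8.48) = 0.9331 K/W
  R_cellular glass = L/(kA) = 0.182/(0.0487·8.48) = 0.4407 K/W
ΣR = 0.003957 + 1.652×10^-5 + 0.9331 + 0.4407 = 1.378 K/W
Q = ΔT/ΣR = (-26.3 °C − 15.2 °C)/1.378 = -30.1 W
(Negative Q ⇒ heat flows inward; heat gain = 30.1 W.)

Q = 30.1 W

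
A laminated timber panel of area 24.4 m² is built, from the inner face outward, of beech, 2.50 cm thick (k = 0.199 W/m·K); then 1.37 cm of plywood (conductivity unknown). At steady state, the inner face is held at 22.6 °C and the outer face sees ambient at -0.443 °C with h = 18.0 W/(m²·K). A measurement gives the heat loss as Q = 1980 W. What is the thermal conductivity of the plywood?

ΣR = ΔT/Q = |22.6 − -0.443|/1980 = 0.01164 K/W
Known resistances:
  R_beech = L/(kA) = 0.0250/(0.199·24.4) = 0.005149 K/W
  R_conv,out = 1/(hA) = 1/(18.0·24.4) = 0.002277 K/W
R_plywood = ΣR − ΣR_known = 0.01164 − 0.007426 = 0.004214 K/W
L/(kA) = 0.004214 ⇒ k = 0.0137/(0.004214·24.4) = 0.133 W/m·K

k = 0.133 W/m·K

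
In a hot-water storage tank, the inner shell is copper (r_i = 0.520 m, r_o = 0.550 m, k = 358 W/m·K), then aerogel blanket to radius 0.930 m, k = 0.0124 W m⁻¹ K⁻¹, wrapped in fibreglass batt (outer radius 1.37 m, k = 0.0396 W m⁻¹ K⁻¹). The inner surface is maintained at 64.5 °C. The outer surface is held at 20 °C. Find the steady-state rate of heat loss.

Treat each layer as a resistance in series:
  R_copper = (1/0.520 − 1/0.550)/(4πk) = 0.1049/(4π·358) = 2.332×10^-5 K/W
  R_aerogel blanket = (1/0.550 − 1/0.930)/(4πk) = 0.7429/(4π·0.0124) = 4.768 K/W
  R_fibreglass batt = (1/0.930 − 1/1.37)/(4πk) = 0.3453/(4π·0.0396) = 0.6940 K/W
ΣR = 2.332×10^-5 + 4.768 + 0.6940 = 5.462 K/W
Q = ΔT/ΣR = (64.5 °C − 20 °C)/5.462 = 8.15 W

Q = 8.15 W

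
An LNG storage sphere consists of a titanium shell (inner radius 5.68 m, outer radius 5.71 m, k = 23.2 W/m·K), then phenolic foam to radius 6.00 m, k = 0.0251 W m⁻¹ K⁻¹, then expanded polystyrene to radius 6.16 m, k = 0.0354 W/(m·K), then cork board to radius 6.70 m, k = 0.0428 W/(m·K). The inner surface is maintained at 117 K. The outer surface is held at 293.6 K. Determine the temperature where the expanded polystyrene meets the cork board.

Treat each layer as a resistance in series:
  R_titanium = (1/5.68 − 1/5.71)/(4πk) = 9.250×10^-4/(4π·23.2) = 3.173×10^-6 K/W
  R_phenolic foam = (1/5.71 − 1/6.00)/(4πk) = 0.008465/(4π·0.0251) = 0.02684 K/W
  R_expanded polystyrene = (1/6.00 − 1/6.16)/(4πk) = 0.004329/(4π·0.0354) = 0.009731 K/W
  R_cork board = (1/6.16 − 1/6.70)/(4πk) = 0.01308/(4π·0.0428) = 0.02433 K/W
ΣR = 3.173×10^-6 + 0.02684 + 0.009731 + 0.02433 = 0.06090 K/W
Q = ΔT/ΣR = (117 K − 293.6 K)/0.06090 = -2900 W
From the inner boundary to the expanded polystyrene/cork board interface, ΣR_partial = 0.03657 K/W.
T_interface = T_in − Q·ΣR_partial = 117 K − (-2900)(0.03657) = 223.1 K

T = 223.1 K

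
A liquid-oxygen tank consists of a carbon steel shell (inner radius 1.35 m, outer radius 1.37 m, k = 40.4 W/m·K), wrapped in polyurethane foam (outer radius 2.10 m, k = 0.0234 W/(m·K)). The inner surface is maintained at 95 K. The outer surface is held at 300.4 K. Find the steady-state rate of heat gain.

Series thermal resistances, inner to outer:
  R_carbon steel = (1/1.35 − 1/1.37)/(4πk) = 0.01081/(4π·40.4) = 2.130×10^-5 K/W
  R_polyurethane foam = (1/1.37 − 1/2.10)/(4πk) = 0.2537/(4π·0.0234) = 0.8629 K/W
ΣR = 2.130×10^-5 + 0.8629 = 0.8629 K/W
Q = ΔT/ΣR = (95 K − 300.4 K)/0.8629 = -238 W
(Negative Q ⇒ heat flows inward; heat gain = 238 W.)

Q = 238 W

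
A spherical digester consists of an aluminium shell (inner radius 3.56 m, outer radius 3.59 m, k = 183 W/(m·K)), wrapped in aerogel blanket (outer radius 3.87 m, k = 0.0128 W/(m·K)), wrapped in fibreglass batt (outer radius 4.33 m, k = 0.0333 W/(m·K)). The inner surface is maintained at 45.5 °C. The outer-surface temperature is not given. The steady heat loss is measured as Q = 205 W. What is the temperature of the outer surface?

Sum the resistances:
  R_aluminium = (1/3.56 − 1/3.59)/(4πk) = 0.002347/(4π·183) = 1.021×10^-6 K/W
  R_aerogel blanket = (1/3.59 − 1/3.87)/(4πk) = 0.02015/(4π·0.0128) = 0.1253 K/W
  R_fibreglass batt = (1/3.87 − 1/4.33)/(4πk) = 0.02745/(4π·0.0333) = 0.06560 K/W
ΣR = 0.1909 K/W
ΔT = Q·ΣR = 205 × 0.1909 = 39.13 K
Heat flows outward, so T_out = T_in − ΔT = 45.5 − 39.13 = 6.37 °C

T_out = 6.37 °C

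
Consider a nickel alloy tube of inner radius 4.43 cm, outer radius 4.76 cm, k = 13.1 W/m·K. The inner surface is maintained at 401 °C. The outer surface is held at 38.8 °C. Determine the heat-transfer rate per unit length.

Q' = 415 kW/m

Q' = 2πk·ΔT/ln(r₂/r₁) = 2π × 13.1 × 362.2 / ln(0.0476/0.0443) = 4.15×10^5 W/m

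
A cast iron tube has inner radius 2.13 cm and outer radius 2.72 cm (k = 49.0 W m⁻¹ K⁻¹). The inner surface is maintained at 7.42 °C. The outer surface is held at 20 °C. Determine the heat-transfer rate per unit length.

Q' = 2πk·ΔT/ln(r₂/r₁) = 2π × 49.0 × 12.58 / ln(0.0272/0.0213) = 15800 W/m

Q' = 15.8 kW/m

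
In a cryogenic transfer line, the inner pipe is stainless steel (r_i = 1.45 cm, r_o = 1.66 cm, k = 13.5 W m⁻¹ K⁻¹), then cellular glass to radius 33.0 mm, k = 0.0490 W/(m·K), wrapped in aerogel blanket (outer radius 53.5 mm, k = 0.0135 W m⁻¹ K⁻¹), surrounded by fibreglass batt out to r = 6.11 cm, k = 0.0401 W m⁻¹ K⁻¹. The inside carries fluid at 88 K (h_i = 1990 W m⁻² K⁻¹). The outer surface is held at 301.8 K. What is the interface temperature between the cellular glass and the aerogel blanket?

T = 145 K

Treat each layer as a resistance in series:
  R'_conv,in = 1/(2πr h) = 1/(2π·0.0145·1990) = 0.005516 m·K/W
  R'_stainless steel = ln(0.0166/0.0145)/(2πk) = 0.1353/(2π·13.5) = 0.001595 m·K/W
  R'_cellular glass = ln(0.0330/0.0166)/(2πk) = 0.6871/(2π·0.0490) = 2.232 m·K/W
  R'_aerogel blanket = ln(0.0535/0.0330)/(2πk) = 0.4832/(2π·0.0135) = 5.696 m·K/W
  R'_fibreglass batt = ln(0.0611/0.0535)/(2πk) = 0.1328/(2π·0.0401) = 0.5272 m·K/W
ΣR = 0.005516 + 0.001595 + 2.232 + 5.696 + 0.5272 = 8.462 m·K/W
Q' = ΔT/ΣR = (88 K − 301.8 K)/8.462 = -25.27 W/m
From the inner boundary to the cellular glass/aerogel blanket interface, ΣR_partial = 2.239 m·K/W.
T_interface = T_in − Q'·ΣR_partial = 88 K − (-25.27)(2.239) = 145 K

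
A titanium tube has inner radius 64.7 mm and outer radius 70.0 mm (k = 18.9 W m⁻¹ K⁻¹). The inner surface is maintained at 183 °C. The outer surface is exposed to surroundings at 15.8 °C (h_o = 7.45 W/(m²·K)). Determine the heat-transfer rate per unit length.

Series thermal resistances, inner to outer:
  R'_titanium = ln(0.0700/0.0647)/(2πk) = 0.07873/(2π·18.9) = 6.630×10^-4 m·K/W
  R'_conv,out = 1/(2πr h) = 1/(2π·0.0700·7.45) = 0.3052 m·K/W
ΣR = 6.630×10^-4 + 0.3052 = 0.3059 m·K/W
Q' = ΔT/ΣR = (183 °C − 15.8 °C)/0.3059 = 547 W/m

Q' = 547 W/m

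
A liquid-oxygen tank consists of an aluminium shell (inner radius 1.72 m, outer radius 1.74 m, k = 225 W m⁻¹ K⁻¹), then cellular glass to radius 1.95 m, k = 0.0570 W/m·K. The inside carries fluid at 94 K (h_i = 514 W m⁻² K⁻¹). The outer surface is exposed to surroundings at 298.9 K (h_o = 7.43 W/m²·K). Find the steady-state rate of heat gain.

Treat each layer as a resistance in series:
  R_conv,in = 1/(4πr²h) = 1/(4π·1.72²·514) = 5.233×10^-5 K/W
  R_aluminium = (1/1.72 − 1/1.74)/(4πk) = 0.006683/(4π·225) = 2.364×10^-6 K/W
  R_cellular glass = (1/1.74 − 1/1.95)/(4πk) = 0.06189/(4π·0.0570) = 0.08641 K/W
  R_conv,out = 1/(4πr²h) = 1/(4π·1.95²·7.43) = 0.002817 K/W
ΣR = 5.233×10^-5 + 2.364×10^-6 + 0.08641 + 0.002817 = 0.08928 K/W
Q = ΔT/ΣR = (94 K − 298.9 K)/0.08928 = -2300 W
(Negative Q ⇒ heat flows inward; heat gain = 2300 W.)

Q = 2300 W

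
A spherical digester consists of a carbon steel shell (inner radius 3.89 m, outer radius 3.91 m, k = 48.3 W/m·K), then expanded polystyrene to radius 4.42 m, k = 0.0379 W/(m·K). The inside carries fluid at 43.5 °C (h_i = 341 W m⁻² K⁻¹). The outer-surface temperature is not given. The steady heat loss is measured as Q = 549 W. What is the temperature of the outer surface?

Sum the resistances:
  R_conv,in = 1/(4πr²h) = 1/(4π·3.89²·341) = 1.542×10^-5 K/W
  R_carbon steel = (1/3.89 − 1/3.91)/(4πk) = 0.001315/(4π·48.3) = 2.166×10^-6 K/W
  R_expanded polystyrene = (1/3.91 − 1/4.42)/(4πk) = 0.02951/(4π·0.0379) = 0.06196 K/W
ΣR = 0.06198 K/W
ΔT = Q·ΣR = 549 × 0.06198 = 34.03 K
Heat flows outward, so T_out = T_in − ΔT = 43.5 − 34.03 = 9.47 °C

T_out = 9.47 °C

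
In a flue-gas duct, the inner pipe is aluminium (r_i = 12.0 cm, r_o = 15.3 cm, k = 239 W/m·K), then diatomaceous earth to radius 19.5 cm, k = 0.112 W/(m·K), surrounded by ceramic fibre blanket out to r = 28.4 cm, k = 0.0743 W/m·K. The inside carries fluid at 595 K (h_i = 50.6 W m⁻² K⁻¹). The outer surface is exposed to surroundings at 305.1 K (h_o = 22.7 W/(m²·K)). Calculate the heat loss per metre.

Q' = 241 W/m

Treat each layer as a resistance in series:
  R'_conv,in = 1/(2πr h) = 1/(2π·0.120·50.6) = 0.02621 m·K/W
  R'_aluminium = ln(0.153/0.120)/(2πk) = 0.2429/(2π·239) = 1.618×10^-4 m·K/W
  R'_diatomaceous earth = ln(0.195/0.153)/(2πk) = 0.2426/(2π·0.112) = 0.3447 m·K/W
  R'_ceramic fibre blanket = ln(0.284/0.195)/(2πk) = 0.3760/(2π·0.0743) = 0.8054 m·K/W
  R'_conv,out = 1/(2πr h) = 1/(2π·0.284·22.7) = 0.02469 m·K/W
ΣR = 0.02621 + 1.618×10^-4 + 0.3447 + 0.8054 + 0.02469 = 1.201 m·K/W
Q' = ΔT/ΣR = (595 K − 305.1 K)/1.201 = 241 W/m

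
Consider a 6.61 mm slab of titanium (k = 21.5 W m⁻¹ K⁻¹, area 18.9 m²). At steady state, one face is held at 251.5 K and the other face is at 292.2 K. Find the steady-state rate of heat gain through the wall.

Q = 2.50×10^6 W

Q = kA·ΔT/L = 21.5 × 18.9 × |251.5 K − 292.2 K| / 0.00661 = 2.50×10^6 W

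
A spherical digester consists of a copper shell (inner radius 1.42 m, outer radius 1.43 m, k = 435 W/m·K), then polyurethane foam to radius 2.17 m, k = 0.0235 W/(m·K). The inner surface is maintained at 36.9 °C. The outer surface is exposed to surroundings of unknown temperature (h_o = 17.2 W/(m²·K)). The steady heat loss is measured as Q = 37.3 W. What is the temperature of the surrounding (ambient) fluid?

Series resistances:
  R_copper = (1/1.42 − 1/1.43)/(4πk) = 0.004925/(4π·435) = 9.009×10^-7 K/W
  R_polyurethane foam = (1/1.43 − 1/2.17)/(4πk) = 0.2385/(4π·0.0235) = 0.8075 K/W
  R_conv,out = 1/(4πr²h) = 1/(4π·2.17²·17.2) = 9.825×10^-4 K/W
ΣR = 0.8085 K/W
ΔT = Q·ΣR = 37.3 × 0.8085 = 30.16 K
Heat flows outward, so T_out = T_in − ΔT = 36.9 − 30.16 = 6.74 °C

T_out = 6.74 °C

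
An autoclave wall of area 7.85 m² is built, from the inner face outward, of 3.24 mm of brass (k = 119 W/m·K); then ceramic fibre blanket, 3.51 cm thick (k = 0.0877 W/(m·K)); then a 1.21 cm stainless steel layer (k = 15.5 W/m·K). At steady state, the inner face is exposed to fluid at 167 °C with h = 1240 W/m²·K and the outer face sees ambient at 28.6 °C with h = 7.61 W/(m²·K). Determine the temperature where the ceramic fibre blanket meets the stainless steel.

T = 62.9 °C

Resistance network (inner→outer):
  R_conv,in = 1/(hA) = 1/(1240·7.85) = 1.027×10^-4 K/W
  R_brass = L/(kA) = 0.00324/(119·7.85) = 3.468×10^-6 K/W
  R_ceramic fibre blanket = L/(kA) = 0.0351/(0.0877·7.85) = 0.05098 K/W
  R_stainless steel = L/(kA) = 0.0121/(15.5·7.85) = 9.945×10^-5 K/W
  R_conv,out = 1/(hA) = 1/(7.61·7.85) = 0.01674 K/W
ΣR = 1.027×10^-4 + 3.468×10^-6 + 0.05098 + 9.945×10^-5 + 0.01674 = 0.06793 K/W
Q = ΔT/ΣR = (167 °C − 28.6 °C)/0.06793 = 2037 W
From the inner boundary to the ceramic fibre blanket/stainless steel interface, ΣR_partial = 0.05109 K/W.
T_interface = T_in − Q·ΣR_partial = 167 °C − (2037)(0.05109) = 62.9 °C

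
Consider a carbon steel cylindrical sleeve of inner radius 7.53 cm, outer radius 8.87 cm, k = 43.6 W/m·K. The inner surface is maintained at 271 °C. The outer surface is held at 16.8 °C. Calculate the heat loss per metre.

Q' = 425 kW/m

Q' = 2πk·ΔT/ln(r₂/r₁) = 2π × 43.6 × 254.2 / ln(0.0887/0.0753) = 4.25×10^5 W/m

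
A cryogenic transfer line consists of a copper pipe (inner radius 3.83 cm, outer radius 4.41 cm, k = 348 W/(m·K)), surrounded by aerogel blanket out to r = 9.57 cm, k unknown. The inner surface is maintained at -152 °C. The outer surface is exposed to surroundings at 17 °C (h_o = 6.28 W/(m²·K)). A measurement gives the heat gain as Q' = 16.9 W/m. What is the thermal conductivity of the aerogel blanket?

ΣR = ΔT/Q' = |-152 − 17|/16.9 = 10.00 m·K/W
Known resistances:
  R'_copper = ln(0.0441/0.0383)/(2πk) = 0.1410/(2π·348) = 6.449×10^-5 m·K/W
  R'_conv,out = 1/(2πr h) = 1/(2π·0.0957·6.28) = 0.2648 m·K/W
R_aerogel blanket = ΣR − ΣR_known = 10.00 − 0.2649 = 9.735 m·K/W
ln(r₂/r₁)/(2πk) = 9.735 ⇒ k = 0.7748/(2π·9.735) = 0.0127 W/m·K

k = 0.0127 W/m·K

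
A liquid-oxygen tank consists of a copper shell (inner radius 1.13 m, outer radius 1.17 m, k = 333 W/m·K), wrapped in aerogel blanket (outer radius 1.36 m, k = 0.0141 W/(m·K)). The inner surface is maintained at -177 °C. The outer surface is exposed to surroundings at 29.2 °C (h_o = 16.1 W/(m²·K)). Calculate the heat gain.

Q = 305 W

Resistance network (inner→outer):
  R_copper = (1/1.13 − 1/1.17)/(4πk) = 0.03025/(4π·333) = 7.230×10^-6 K/W
  R_aerogel blanket = (1/1.17 − 1/1.36)/(4πk) = 0.1194/(4π·0.0141) = 0.6739 K/W
  R_conv,out = 1/(4πr²h) = 1/(4π·1.36²·16.1) = 0.002672 K/W
ΣR = 7.230×10^-6 + 0.6739 + 0.002672 = 0.6766 K/W
Q = ΔT/ΣR = (-177 °C − 29.2 °C)/0.6766 = -305 W
(Negative Q ⇒ heat flows inward; heat gain = 305 W.)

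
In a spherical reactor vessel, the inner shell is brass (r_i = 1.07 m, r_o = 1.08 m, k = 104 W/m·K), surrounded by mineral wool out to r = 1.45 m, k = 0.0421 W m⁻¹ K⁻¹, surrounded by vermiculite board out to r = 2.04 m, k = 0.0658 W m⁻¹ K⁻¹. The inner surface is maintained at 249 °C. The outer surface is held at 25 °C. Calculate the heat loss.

Q = 326 W

Series thermal resistances, inner to outer:
  R_brass = (1/1.07 − 1/1.08)/(4πk) = 0.008654/(4π·104) = 6.621×10^-6 K/W
  R_mineral wool = (1/1.08 − 1/1.45)/(4πk) = 0.2363/(4π·0.0421) = 0.4466 K/W
  R_vermiculite board = (1/1.45 − 1/2.04)/(4πk) = 0.1995/(4π·0.0658) = 0.2412 K/W
ΣR = 6.621×10^-6 + 0.4466 + 0.2412 = 0.6878 K/W
Q = ΔT/ΣR = (249 °C − 25 °C)/0.6878 = 326 W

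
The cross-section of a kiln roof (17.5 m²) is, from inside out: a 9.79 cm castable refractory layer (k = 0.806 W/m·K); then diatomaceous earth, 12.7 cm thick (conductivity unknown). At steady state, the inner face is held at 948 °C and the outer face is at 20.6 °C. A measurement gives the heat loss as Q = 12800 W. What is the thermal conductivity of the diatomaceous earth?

k = 0.111 W/m·K

ΣR = ΔT/Q = |948 − 20.6|/12800 = 0.07245 K/W
Known resistances:
  R_castable refractory = L/(kA) = 0.0979/(0.806·17.5) = 0.006941 K/W
R_diatomaceous earth = ΣR − ΣR_known = 0.07245 − 0.006941 = 0.06551 K/W
L/(kA) = 0.06551 ⇒ k = 0.127/(0.06551·17.5) = 0.111 W/m·K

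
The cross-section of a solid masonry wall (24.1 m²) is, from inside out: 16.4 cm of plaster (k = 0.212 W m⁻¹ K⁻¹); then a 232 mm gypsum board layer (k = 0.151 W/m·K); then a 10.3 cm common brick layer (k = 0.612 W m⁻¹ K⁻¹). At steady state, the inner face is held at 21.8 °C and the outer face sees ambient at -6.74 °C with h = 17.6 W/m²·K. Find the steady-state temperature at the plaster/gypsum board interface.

Treat each layer as a resistance in series:
  R_plaster = L/(kA) = 0.164/(0.212·24.1) = 0.03210 K/W
  R_gypsum board = L/(kA) = 0.232/(0.151·24.1) = 0.06375 K/W
  R_common brick = L/(kA) = 0.103/(0.612·24.1) = 0.006983 K/W
  R_conv,out = 1/(hA) = 1/(17.6·24.1) = 0.002358 K/W
ΣR = 0.03210 + 0.06375 + 0.006983 + 0.002358 = 0.1052 K/W
Q = ΔT/ΣR = (21.8 °C − -6.74 °C)/0.1052 = 271.3 W
From the inner boundary to the plaster/gypsum board interface, ΣR_partial = 0.03210 K/W.
T_interface = T_in − Q·ΣR_partial = 21.8 °C − (271.3)(0.03210) = 13.1 °C

T = 13.1 °C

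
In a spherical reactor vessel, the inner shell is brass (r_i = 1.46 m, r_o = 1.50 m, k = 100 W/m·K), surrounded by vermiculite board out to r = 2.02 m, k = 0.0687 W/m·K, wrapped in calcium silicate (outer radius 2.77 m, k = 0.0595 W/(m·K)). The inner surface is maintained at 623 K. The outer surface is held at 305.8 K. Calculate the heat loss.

Resistance network (inner→outer):
  R_brass = (1/1.46 − 1/1.50)/(4πk) = 0.01826/(4π·100) = 1.453×10^-5 K/W
  R_vermiculite board = (1/1.50 − 1/2.02)/(4πk) = 0.1716/(4π·0.0687) = 0.1988 K/W
  R_calcium silicate = (1/2.02 − 1/2.77)/(4πk) = 0.1340/(4π·0.0595) = 0.1793 K/W
ΣR = 1.453×10^-5 + 0.1988 + 0.1793 = 0.3781 K/W
Q = ΔT/ΣR = (623 K − 305.8 K)/0.3781 = 839 W

Q = 839 W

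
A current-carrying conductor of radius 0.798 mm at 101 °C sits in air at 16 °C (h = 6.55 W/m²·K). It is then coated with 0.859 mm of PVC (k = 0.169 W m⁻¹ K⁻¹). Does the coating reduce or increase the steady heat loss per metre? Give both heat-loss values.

increases: 2.79 → 5.54 W/m

Critical radius for a cylinder: r_cr = k/h = 0.0258 m = 2.58 cm.
Outer radius after coating: r₂ = 7.98×10^-4 + 8.59×10^-4 = 0.001657 m.
Since r₁ < r_cr and r₂ ≤ r_cr, the coating moves toward the maximum at r_cr — heat loss rises.
Bare: R = 1/(2πr₁h) = 30.45 m·K/W; Q = 85/30.45 = 2.79 W/m.
Coated: R = R_cond + R_conv = 15.35 m·K/W; Q = 85/15.35 = 5.54 W/m.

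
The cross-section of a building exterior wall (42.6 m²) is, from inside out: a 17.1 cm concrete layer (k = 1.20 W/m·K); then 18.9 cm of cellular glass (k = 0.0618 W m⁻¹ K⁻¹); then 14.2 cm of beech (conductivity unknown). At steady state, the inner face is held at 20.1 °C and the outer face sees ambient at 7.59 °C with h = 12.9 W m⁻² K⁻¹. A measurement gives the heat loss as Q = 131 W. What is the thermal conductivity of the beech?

k = 0.180 W/m·K

ΣR = ΔT/Q = |20.1 − 7.59|/131 = 0.09550 K/W
Known resistances:
  R_concrete = L/(kA) = 0.171/(1.20·42.6) = 0.003345 K/W
  R_cellular glass = L/(kA) = 0.189/(0.0618·42.6) = 0.07179 K/W
  R_conv,out = 1/(hA) = 1/(12.9·42.6) = 0.001820 K/W
R_beech = ΣR − ΣR_known = 0.09550 − 0.07696 = 0.01854 K/W
L/(kA) = 0.01854 ⇒ k = 0.142/(0.01854·42.6) = 0.180 W/m·K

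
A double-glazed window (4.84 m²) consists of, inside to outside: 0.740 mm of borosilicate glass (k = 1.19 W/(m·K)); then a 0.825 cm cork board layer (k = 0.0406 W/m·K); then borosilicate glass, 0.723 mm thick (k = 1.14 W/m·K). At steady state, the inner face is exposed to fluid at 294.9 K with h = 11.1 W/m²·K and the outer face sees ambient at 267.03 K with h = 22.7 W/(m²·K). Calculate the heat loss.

Q = 398 W

Resistance network (inner→outer):
  R_conv,in = 1/(hA) = 1/(11.1·4.84) = 0.01861 K/W
  R_borosilicate glass = L/(kA) = 7.40×10^-4/(1.19·4.84) = 1.285×10^-4 K/W
  R_cork board = L/(kA) = 0.00825/(0.0406·4.84) = 0.04198 K/W
  R_borosilicate glass = L/(kA) = 7.23×10^-4/(1.14·4.84) = 1.310×10^-4 K/W
  R_conv,out = 1/(hA) = 1/(22.7·4.84) = 0.009102 K/W
ΣR = 0.01861 + 1.285×10^-4 + 0.04198 + 1.310×10^-4 + 0.009102 = 0.06995 K/W
Q = ΔT/ΣR = (294.9 K − 267.03 K)/0.06995 = 398 W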